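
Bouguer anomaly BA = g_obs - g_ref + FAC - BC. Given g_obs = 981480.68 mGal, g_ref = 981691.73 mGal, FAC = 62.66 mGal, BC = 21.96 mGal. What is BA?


BA = g_obs - g_ref + FAC - BC
= 981480.68 - 981691.73 + 62.66 - 21.96
= -170.35 mGal

-170.35


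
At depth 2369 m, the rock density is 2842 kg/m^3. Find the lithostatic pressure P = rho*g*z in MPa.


P = rho * g * z / 1e6
= 2842 * 9.81 * 2369 / 1e6
= 66047767.38 / 1e6
= 66.0478 MPa

66.0478


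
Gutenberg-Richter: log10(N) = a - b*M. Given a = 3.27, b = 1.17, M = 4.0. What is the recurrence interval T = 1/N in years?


log10(N) = 3.27 - 1.17*4.0 = -1.41
N = 10^-1.41 = 0.038905
T = 1/N = 1/0.038905 = 25.704 years

25.704


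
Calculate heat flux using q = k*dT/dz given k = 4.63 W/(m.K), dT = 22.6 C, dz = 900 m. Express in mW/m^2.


q = k * dT / dz * 1000
= 4.63 * 22.6 / 900 * 1000
= 0.116264 * 1000
= 116.2644 mW/m^2

116.2644


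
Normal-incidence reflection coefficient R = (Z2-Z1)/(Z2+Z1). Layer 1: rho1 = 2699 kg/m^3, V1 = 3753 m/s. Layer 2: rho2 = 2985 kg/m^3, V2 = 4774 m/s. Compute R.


Z1 = 2699 * 3753 = 10129347
Z2 = 2985 * 4774 = 14250390
R = (14250390 - 10129347) / (14250390 + 10129347) = 4121043 / 24379737 = 0.169

0.169


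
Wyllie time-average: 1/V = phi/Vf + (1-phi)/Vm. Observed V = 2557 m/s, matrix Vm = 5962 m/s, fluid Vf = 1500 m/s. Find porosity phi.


1/V - 1/Vm = 1/2557 - 1/5962 = 0.00022335
1/Vf - 1/Vm = 1/1500 - 1/5962 = 0.00049894
phi = 0.00022335 / 0.00049894 = 0.4477

0.4477


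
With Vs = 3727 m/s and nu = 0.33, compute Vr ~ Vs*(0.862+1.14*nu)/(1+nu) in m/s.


Numerator factor = 0.862 + 1.14*0.33 = 1.2382
Denominator = 1 + 0.33 = 1.33
Vr = 3727 * 1.2382 / 1.33 = 3469.75 m/s

3469.75


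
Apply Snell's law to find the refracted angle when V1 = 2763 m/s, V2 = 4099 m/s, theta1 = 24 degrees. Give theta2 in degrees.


sin(theta1) = sin(24 deg) = 0.406737
sin(theta2) = V2/V1 * sin(theta1) = 4099/2763 * 0.406737 = 0.603407
theta2 = arcsin(0.603407) = 37.1143 degrees

37.1143


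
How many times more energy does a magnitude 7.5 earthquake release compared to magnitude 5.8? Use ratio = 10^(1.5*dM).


M2 - M1 = 7.5 - 5.8 = 1.7
1.5 * 1.7 = 2.55
ratio = 10^2.55 = 354.81

354.81


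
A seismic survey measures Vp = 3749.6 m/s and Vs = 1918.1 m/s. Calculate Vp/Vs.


Vp/Vs = 3749.6 / 1918.1
= 1.9549

1.9549


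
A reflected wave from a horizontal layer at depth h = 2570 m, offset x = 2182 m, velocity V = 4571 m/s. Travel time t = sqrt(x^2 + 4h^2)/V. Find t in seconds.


x^2 + 4h^2 = 2182^2 + 4*2570^2 = 4761124 + 26419600 = 31180724
sqrt(31180724) = 5583.9703
t = 5583.9703 / 4571 = 1.2216 s

1.2216


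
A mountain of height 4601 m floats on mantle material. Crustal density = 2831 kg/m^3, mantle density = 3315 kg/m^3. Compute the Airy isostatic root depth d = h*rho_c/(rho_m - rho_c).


rho_m - rho_c = 3315 - 2831 = 484
d = 4601 * 2831 / 484
= 13025431 / 484
= 26912.05 m

26912.05


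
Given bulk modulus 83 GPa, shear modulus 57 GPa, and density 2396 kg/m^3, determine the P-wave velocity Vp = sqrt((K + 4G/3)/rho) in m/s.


First compute the effective modulus:
K + 4G/3 = 83e9 + 4*57e9/3 = 159000000000.0 Pa
Then divide by density:
159000000000.0 / 2396 = 66360601.0017 Pa/(kg/m^3)
Take the square root:
Vp = sqrt(66360601.0017) = 8146.2 m/s

8146.2


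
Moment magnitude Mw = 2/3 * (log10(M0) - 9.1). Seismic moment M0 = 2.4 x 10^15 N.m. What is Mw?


log10(M0) = log10(2.4 x 10^15) = 15.3802
Mw = 2/3 * (15.3802 - 9.1)
= 2/3 * 6.2802
= 4.19

4.19


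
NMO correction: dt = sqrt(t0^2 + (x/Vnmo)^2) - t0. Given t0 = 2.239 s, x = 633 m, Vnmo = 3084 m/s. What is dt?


x/Vnmo = 633/3084 = 0.205253
(x/Vnmo)^2 = 0.042129
t0^2 = 5.013121
sqrt(5.013121 + 0.042129) = 2.248388
dt = 2.248388 - 2.239 = 0.009388

0.009388


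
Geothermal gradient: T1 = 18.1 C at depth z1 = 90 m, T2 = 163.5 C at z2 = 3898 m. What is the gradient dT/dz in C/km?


dT = 163.5 - 18.1 = 145.4 C
dz = 3898 - 90 = 3808 m
gradient = dT/dz * 1000 = 145.4/3808 * 1000 = 38.1828 C/km

38.1828


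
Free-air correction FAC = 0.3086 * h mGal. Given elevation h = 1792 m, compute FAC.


FAC = 0.3086 * h
= 0.3086 * 1792
= 553.0112 mGal

553.0112


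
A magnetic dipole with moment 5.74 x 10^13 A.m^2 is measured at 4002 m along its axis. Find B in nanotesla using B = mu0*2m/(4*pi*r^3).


m = 5.74 x 10^13 = 57400000000000 A.m^2
2m = 114800000000000 A.m^2
r^3 = 4002^3 = 64096048008
B = (4pi*10^-7) * 114800000000000 / (4*pi * 64096048008) * 1e9
= 144261934.652843 / 805454694184.29 * 1e9
= 179106.2063 nT

179106.2063


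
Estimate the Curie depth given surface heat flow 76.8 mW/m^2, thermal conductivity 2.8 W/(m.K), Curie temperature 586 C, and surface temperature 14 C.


T_Curie - T_surf = 586 - 14 = 572 C
Convert q to W/m^2: 76.8 mW/m^2 = 0.0768 W/m^2
d = 572 * 2.8 / 0.0768 = 20854.17 m

20854.17


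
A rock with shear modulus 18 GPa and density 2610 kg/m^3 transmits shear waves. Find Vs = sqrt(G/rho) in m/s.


Convert G to Pa: G = 18e9 Pa
Compute G/rho = 18e9 / 2610 = 6896551.7241
Vs = sqrt(6896551.7241) = 2626.13 m/s

2626.13


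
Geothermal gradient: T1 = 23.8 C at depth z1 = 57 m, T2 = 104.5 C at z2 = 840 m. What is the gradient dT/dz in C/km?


dT = 104.5 - 23.8 = 80.7 C
dz = 840 - 57 = 783 m
gradient = dT/dz * 1000 = 80.7/783 * 1000 = 103.0651 C/km

103.0651


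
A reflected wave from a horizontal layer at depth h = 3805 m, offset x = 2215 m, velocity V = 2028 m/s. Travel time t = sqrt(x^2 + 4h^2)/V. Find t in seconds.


x^2 + 4h^2 = 2215^2 + 4*3805^2 = 4906225 + 57912100 = 62818325
sqrt(62818325) = 7925.8012
t = 7925.8012 / 2028 = 3.9082 s

3.9082


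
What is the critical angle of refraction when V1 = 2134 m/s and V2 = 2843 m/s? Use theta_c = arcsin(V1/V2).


V1/V2 = 2134/2843 = 0.750616
theta_c = arcsin(0.750616) = 48.6437 degrees

48.6437


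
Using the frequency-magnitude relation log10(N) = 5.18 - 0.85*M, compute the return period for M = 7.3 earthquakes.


log10(N) = 5.18 - 0.85*7.3 = -1.025
N = 10^-1.025 = 0.094406
T = 1/N = 1/0.094406 = 10.5925 years

10.5925


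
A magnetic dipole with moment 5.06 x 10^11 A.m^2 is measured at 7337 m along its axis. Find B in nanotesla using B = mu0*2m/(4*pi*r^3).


m = 5.06 x 10^11 = 506000000000 A.m^2
2m = 1012000000000 A.m^2
r^3 = 7337^3 = 394962221753
B = (4pi*10^-7) * 1012000000000 / (4*pi * 394962221753) * 1e9
= 1271716.706173 / 4963241657218.91 * 1e9
= 256.227 nT

256.227


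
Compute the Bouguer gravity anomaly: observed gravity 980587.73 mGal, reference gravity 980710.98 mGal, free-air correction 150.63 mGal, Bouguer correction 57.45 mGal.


BA = g_obs - g_ref + FAC - BC
= 980587.73 - 980710.98 + 150.63 - 57.45
= -30.07 mGal

-30.07


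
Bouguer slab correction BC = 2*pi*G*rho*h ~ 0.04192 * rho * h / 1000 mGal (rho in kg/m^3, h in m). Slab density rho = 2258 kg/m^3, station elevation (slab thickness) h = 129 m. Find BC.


BC = 0.04192 * rho * h / 1000
= 0.04192 * 2258 * 129 / 1000
= 12.2105 mGal

12.2105


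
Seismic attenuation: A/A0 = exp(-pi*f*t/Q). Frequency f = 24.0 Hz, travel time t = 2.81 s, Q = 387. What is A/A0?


pi*f*t/Q = pi*24.0*2.81/387 = 0.547465
A/A0 = exp(-0.547465) = 0.578414

0.578414


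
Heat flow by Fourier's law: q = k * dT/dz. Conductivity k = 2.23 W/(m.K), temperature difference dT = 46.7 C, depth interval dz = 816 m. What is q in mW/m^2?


q = k * dT / dz * 1000
= 2.23 * 46.7 / 816 * 1000
= 0.127624 * 1000
= 127.6238 mW/m^2

127.6238


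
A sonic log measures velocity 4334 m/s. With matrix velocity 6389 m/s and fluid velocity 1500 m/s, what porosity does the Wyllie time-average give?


1/V - 1/Vm = 1/4334 - 1/6389 = 7.421e-05
1/Vf - 1/Vm = 1/1500 - 1/6389 = 0.00051015
phi = 7.421e-05 / 0.00051015 = 0.1455

0.1455


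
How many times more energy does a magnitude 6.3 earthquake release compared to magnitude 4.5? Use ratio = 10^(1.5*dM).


M2 - M1 = 6.3 - 4.5 = 1.8
1.5 * 1.8 = 2.7
ratio = 10^2.7 = 501.19

501.19


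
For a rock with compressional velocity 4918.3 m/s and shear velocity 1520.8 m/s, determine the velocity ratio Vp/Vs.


Vp/Vs = 4918.3 / 1520.8
= 3.234

3.234


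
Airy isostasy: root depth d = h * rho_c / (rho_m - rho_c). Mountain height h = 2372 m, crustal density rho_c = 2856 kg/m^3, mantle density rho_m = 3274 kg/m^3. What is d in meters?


rho_m - rho_c = 3274 - 2856 = 418
d = 2372 * 2856 / 418
= 6774432 / 418
= 16206.78 m

16206.78


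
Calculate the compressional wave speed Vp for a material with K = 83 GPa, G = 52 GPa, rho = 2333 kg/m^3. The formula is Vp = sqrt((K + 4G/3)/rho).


First compute the effective modulus:
K + 4G/3 = 83e9 + 4*52e9/3 = 152333333333.33 Pa
Then divide by density:
152333333333.33 / 2333 = 65295042.1489 Pa/(kg/m^3)
Take the square root:
Vp = sqrt(65295042.1489) = 8080.53 m/s

8080.53


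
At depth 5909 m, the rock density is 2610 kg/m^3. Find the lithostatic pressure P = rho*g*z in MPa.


P = rho * g * z / 1e6
= 2610 * 9.81 * 5909 / 1e6
= 151294626.9 / 1e6
= 151.2946 MPa

151.2946


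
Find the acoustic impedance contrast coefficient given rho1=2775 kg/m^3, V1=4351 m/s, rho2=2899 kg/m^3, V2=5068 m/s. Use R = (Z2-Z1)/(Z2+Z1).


Z1 = 2775 * 4351 = 12074025
Z2 = 2899 * 5068 = 14692132
R = (14692132 - 12074025) / (14692132 + 12074025) = 2618107 / 26766157 = 0.0978

0.0978


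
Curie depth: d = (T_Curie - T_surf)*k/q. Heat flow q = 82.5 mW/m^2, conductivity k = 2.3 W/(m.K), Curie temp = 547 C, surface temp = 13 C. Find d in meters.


T_Curie - T_surf = 547 - 13 = 534 C
Convert q to W/m^2: 82.5 mW/m^2 = 0.0825 W/m^2
d = 534 * 2.3 / 0.0825 = 14887.27 m

14887.27


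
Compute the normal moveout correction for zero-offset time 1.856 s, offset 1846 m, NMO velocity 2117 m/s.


x/Vnmo = 1846/2117 = 0.871989
(x/Vnmo)^2 = 0.760364
t0^2 = 3.444736
sqrt(3.444736 + 0.760364) = 2.050634
dt = 2.050634 - 1.856 = 0.194634

0.194634


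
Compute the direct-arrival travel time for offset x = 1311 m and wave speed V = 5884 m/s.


t = x / V
= 1311 / 5884
= 0.2228 s

0.2228


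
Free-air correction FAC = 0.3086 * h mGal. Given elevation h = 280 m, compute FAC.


FAC = 0.3086 * h
= 0.3086 * 280
= 86.408 mGal

86.408


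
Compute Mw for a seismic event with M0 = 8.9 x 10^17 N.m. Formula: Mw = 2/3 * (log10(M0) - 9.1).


log10(M0) = log10(8.9 x 10^17) = 17.9494
Mw = 2/3 * (17.9494 - 9.1)
= 2/3 * 8.8494
= 5.9

5.9


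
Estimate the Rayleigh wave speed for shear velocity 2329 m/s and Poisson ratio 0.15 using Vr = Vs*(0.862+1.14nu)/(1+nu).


Numerator factor = 0.862 + 1.14*0.15 = 1.033
Denominator = 1 + 0.15 = 1.15
Vr = 2329 * 1.033 / 1.15 = 2092.05 m/s

2092.05


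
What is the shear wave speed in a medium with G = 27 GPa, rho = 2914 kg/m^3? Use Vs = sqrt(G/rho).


Convert G to Pa: G = 27e9 Pa
Compute G/rho = 27e9 / 2914 = 9265614.2759
Vs = sqrt(9265614.2759) = 3043.95 m/s

3043.95


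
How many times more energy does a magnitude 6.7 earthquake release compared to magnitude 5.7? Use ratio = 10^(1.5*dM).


M2 - M1 = 6.7 - 5.7 = 1.0
1.5 * 1.0 = 1.5
ratio = 10^1.5 = 31.62

31.62


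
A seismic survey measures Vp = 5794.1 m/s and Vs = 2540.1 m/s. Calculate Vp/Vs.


Vp/Vs = 5794.1 / 2540.1
= 2.2811

2.2811


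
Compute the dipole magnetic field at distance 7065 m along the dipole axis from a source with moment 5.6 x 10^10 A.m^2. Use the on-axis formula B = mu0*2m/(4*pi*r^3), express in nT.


m = 5.6 x 10^10 = 56000000000 A.m^2
2m = 112000000000 A.m^2
r^3 = 7065^3 = 352643999625
B = (4pi*10^-7) * 112000000000 / (4*pi * 352643999625) * 1e9
= 140743.350881 / 4431455194217.69 * 1e9
= 31.7601 nT

31.7601


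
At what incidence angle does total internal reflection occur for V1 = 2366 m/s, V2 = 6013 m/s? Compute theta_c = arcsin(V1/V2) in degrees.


V1/V2 = 2366/6013 = 0.393481
theta_c = arcsin(0.393481) = 23.1713 degrees

23.1713


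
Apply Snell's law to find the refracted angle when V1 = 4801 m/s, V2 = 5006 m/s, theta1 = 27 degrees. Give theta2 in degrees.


sin(theta1) = sin(27 deg) = 0.45399
sin(theta2) = V2/V1 * sin(theta1) = 5006/4801 * 0.45399 = 0.473376
theta2 = arcsin(0.473376) = 28.2536 degrees

28.2536


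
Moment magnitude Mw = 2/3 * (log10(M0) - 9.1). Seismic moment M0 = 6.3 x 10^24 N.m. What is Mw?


log10(M0) = log10(6.3 x 10^24) = 24.7993
Mw = 2/3 * (24.7993 - 9.1)
= 2/3 * 15.6993
= 10.47

10.47


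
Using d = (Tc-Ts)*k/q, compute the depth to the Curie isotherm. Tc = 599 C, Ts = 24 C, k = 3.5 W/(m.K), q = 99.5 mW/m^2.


T_Curie - T_surf = 599 - 24 = 575 C
Convert q to W/m^2: 99.5 mW/m^2 = 0.0995 W/m^2
d = 575 * 3.5 / 0.0995 = 20226.13 m

20226.13


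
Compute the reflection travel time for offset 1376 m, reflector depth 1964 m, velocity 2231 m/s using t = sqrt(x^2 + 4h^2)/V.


x^2 + 4h^2 = 1376^2 + 4*1964^2 = 1893376 + 15429184 = 17322560
sqrt(17322560) = 4162.038
t = 4162.038 / 2231 = 1.8655 s

1.8655


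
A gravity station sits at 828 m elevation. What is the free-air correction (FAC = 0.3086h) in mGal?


FAC = 0.3086 * h
= 0.3086 * 828
= 255.5208 mGal

255.5208


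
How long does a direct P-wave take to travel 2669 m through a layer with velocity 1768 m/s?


t = x / V
= 2669 / 1768
= 1.5096 s

1.5096


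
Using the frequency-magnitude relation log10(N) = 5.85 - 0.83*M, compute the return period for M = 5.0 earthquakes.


log10(N) = 5.85 - 0.83*5.0 = 1.7
N = 10^1.7 = 50.118723
T = 1/N = 1/50.118723 = 0.02 years

0.02


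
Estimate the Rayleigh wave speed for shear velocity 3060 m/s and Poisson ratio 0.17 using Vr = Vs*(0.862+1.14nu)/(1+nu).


Numerator factor = 0.862 + 1.14*0.17 = 1.0558
Denominator = 1 + 0.17 = 1.17
Vr = 3060 * 1.0558 / 1.17 = 2761.32 m/s

2761.32


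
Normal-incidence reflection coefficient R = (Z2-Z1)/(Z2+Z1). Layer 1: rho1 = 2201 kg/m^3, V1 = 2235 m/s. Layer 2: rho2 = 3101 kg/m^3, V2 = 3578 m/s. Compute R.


Z1 = 2201 * 2235 = 4919235
Z2 = 3101 * 3578 = 11095378
R = (11095378 - 4919235) / (11095378 + 4919235) = 6176143 / 16014613 = 0.3857

0.3857


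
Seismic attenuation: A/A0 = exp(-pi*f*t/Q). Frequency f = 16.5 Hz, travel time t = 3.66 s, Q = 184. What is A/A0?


pi*f*t/Q = pi*16.5*3.66/184 = 1.031091
A/A0 = exp(-1.031091) = 0.356618

0.356618


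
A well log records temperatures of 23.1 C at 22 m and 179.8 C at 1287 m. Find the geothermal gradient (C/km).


dT = 179.8 - 23.1 = 156.7 C
dz = 1287 - 22 = 1265 m
gradient = dT/dz * 1000 = 156.7/1265 * 1000 = 123.8735 C/km

123.8735


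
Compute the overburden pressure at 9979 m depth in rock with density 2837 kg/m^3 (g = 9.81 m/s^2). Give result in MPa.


P = rho * g * z / 1e6
= 2837 * 9.81 * 9979 / 1e6
= 277725249.63 / 1e6
= 277.7252 MPa

277.7252


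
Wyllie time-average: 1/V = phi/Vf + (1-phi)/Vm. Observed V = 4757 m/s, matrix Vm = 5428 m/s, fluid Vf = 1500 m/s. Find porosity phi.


1/V - 1/Vm = 1/4757 - 1/5428 = 2.599e-05
1/Vf - 1/Vm = 1/1500 - 1/5428 = 0.00048244
phi = 2.599e-05 / 0.00048244 = 0.0539

0.0539


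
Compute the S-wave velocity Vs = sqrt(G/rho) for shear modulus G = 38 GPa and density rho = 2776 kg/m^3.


Convert G to Pa: G = 38e9 Pa
Compute G/rho = 38e9 / 2776 = 13688760.8069
Vs = sqrt(13688760.8069) = 3699.83 m/s

3699.83


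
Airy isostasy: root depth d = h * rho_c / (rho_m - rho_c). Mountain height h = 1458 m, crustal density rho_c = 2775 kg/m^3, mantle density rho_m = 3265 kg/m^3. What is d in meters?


rho_m - rho_c = 3265 - 2775 = 490
d = 1458 * 2775 / 490
= 4045950 / 490
= 8257.04 m

8257.04


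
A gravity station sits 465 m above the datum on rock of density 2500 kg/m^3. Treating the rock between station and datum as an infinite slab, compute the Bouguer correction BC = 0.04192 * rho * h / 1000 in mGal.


BC = 0.04192 * rho * h / 1000
= 0.04192 * 2500 * 465 / 1000
= 48.732 mGal

48.732


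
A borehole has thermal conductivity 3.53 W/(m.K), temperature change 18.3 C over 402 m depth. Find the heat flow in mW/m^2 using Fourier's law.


q = k * dT / dz * 1000
= 3.53 * 18.3 / 402 * 1000
= 0.160694 * 1000
= 160.694 mW/m^2

160.694


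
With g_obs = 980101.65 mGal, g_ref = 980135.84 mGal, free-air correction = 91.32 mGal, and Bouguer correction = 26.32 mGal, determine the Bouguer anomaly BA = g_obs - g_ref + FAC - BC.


BA = g_obs - g_ref + FAC - BC
= 980101.65 - 980135.84 + 91.32 - 26.32
= 30.81 mGal

30.81


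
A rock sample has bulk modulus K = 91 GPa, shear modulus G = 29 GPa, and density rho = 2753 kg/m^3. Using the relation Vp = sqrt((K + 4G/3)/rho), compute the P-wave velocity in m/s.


First compute the effective modulus:
K + 4G/3 = 91e9 + 4*29e9/3 = 129666666666.67 Pa
Then divide by density:
129666666666.67 / 2753 = 47100133.188 Pa/(kg/m^3)
Take the square root:
Vp = sqrt(47100133.188) = 6862.95 m/s

6862.95


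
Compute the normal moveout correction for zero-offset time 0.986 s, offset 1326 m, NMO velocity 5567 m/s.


x/Vnmo = 1326/5567 = 0.238189
(x/Vnmo)^2 = 0.056734
t0^2 = 0.972196
sqrt(0.972196 + 0.056734) = 1.014362
dt = 1.014362 - 0.986 = 0.028362

0.028362


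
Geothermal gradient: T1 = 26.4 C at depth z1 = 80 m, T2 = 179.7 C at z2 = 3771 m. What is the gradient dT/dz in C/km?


dT = 179.7 - 26.4 = 153.3 C
dz = 3771 - 80 = 3691 m
gradient = dT/dz * 1000 = 153.3/3691 * 1000 = 41.5335 C/km

41.5335


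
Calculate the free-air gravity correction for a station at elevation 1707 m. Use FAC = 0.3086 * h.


FAC = 0.3086 * h
= 0.3086 * 1707
= 526.7802 mGal

526.7802


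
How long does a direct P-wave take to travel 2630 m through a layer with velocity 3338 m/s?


t = x / V
= 2630 / 3338
= 0.7879 s

0.7879


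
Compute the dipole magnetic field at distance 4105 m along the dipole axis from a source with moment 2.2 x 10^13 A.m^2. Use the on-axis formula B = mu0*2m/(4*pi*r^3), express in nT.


m = 2.2 x 10^13 = 22000000000000 A.m^2
2m = 44000000000000 A.m^2
r^3 = 4105^3 = 69173457625
B = (4pi*10^-7) * 44000000000000 / (4*pi * 69173457625) * 1e9
= 55292030.70318 / 869259305192.42 * 1e9
= 63608.2126 nT

63608.2126


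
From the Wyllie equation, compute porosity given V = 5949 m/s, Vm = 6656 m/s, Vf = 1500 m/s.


1/V - 1/Vm = 1/5949 - 1/6656 = 1.786e-05
1/Vf - 1/Vm = 1/1500 - 1/6656 = 0.00051643
phi = 1.786e-05 / 0.00051643 = 0.0346

0.0346


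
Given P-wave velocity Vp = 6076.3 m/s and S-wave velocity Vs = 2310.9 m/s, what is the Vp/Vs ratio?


Vp/Vs = 6076.3 / 2310.9
= 2.6294

2.6294


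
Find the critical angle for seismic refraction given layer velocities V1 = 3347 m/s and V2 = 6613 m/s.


V1/V2 = 3347/6613 = 0.506124
theta_c = arcsin(0.506124) = 30.406 degrees

30.406


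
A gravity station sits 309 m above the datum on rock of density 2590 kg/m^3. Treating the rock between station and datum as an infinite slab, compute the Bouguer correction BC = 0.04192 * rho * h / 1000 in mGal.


BC = 0.04192 * rho * h / 1000
= 0.04192 * 2590 * 309 / 1000
= 33.549 mGal

33.549


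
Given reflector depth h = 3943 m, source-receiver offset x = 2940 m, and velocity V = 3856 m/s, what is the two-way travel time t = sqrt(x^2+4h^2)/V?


x^2 + 4h^2 = 2940^2 + 4*3943^2 = 8643600 + 62188996 = 70832596
sqrt(70832596) = 8416.2103
t = 8416.2103 / 3856 = 2.1826 s

2.1826


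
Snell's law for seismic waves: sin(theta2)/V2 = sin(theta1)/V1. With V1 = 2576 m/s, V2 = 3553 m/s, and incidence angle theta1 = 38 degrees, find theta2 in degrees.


sin(theta1) = sin(38 deg) = 0.615661
sin(theta2) = V2/V1 * sin(theta1) = 3553/2576 * 0.615661 = 0.849164
theta2 = arcsin(0.849164) = 58.1208 degrees

58.1208


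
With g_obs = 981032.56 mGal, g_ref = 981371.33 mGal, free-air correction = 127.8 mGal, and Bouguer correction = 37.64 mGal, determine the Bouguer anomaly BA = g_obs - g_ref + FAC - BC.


BA = g_obs - g_ref + FAC - BC
= 981032.56 - 981371.33 + 127.8 - 37.64
= -248.61 mGal

-248.61


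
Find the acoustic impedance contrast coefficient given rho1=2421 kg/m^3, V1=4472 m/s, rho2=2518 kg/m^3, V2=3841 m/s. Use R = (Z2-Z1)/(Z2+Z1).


Z1 = 2421 * 4472 = 10826712
Z2 = 2518 * 3841 = 9671638
R = (9671638 - 10826712) / (9671638 + 10826712) = -1155074 / 20498350 = -0.0563

-0.0563


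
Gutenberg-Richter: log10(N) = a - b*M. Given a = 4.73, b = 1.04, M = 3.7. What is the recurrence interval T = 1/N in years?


log10(N) = 4.73 - 1.04*3.7 = 0.882
N = 10^0.882 = 7.62079
T = 1/N = 1/7.62079 = 0.1312 years

0.1312


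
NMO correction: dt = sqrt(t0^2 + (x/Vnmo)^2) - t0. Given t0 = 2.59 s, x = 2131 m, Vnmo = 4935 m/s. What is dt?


x/Vnmo = 2131/4935 = 0.431814
(x/Vnmo)^2 = 0.186463
t0^2 = 6.7081
sqrt(6.7081 + 0.186463) = 2.62575
dt = 2.62575 - 2.59 = 0.03575

0.03575


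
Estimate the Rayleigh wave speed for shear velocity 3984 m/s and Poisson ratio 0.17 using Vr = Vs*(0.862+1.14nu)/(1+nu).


Numerator factor = 0.862 + 1.14*0.17 = 1.0558
Denominator = 1 + 0.17 = 1.17
Vr = 3984 * 1.0558 / 1.17 = 3595.13 m/s

3595.13


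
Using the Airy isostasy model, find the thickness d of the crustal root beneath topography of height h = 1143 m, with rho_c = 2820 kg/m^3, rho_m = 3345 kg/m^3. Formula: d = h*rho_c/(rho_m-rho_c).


rho_m - rho_c = 3345 - 2820 = 525
d = 1143 * 2820 / 525
= 3223260 / 525
= 6139.54 m

6139.54


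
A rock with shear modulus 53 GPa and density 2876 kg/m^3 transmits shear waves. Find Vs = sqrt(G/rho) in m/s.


Convert G to Pa: G = 53e9 Pa
Compute G/rho = 53e9 / 2876 = 18428372.7399
Vs = sqrt(18428372.7399) = 4292.83 m/s

4292.83


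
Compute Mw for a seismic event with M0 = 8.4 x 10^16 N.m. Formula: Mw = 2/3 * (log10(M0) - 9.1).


log10(M0) = log10(8.4 x 10^16) = 16.9243
Mw = 2/3 * (16.9243 - 9.1)
= 2/3 * 7.8243
= 5.22

5.22


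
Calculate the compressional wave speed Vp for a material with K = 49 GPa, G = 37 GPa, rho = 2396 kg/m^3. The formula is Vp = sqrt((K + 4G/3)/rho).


First compute the effective modulus:
K + 4G/3 = 49e9 + 4*37e9/3 = 98333333333.33 Pa
Then divide by density:
98333333333.33 / 2396 = 41040623.261 Pa/(kg/m^3)
Take the square root:
Vp = sqrt(41040623.261) = 6406.3 m/s

6406.3


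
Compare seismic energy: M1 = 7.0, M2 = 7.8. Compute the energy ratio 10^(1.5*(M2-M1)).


M2 - M1 = 7.8 - 7.0 = 0.8
1.5 * 0.8 = 1.2
ratio = 10^1.2 = 15.85

15.85


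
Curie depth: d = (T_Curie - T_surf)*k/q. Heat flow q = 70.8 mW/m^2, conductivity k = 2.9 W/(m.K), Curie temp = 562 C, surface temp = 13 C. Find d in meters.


T_Curie - T_surf = 562 - 13 = 549 C
Convert q to W/m^2: 70.8 mW/m^2 = 0.0708 W/m^2
d = 549 * 2.9 / 0.0708 = 22487.29 m

22487.29


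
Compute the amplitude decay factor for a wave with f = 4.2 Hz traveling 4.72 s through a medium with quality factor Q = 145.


pi*f*t/Q = pi*4.2*4.72/145 = 0.42951
A/A0 = exp(-0.42951) = 0.650828

0.650828


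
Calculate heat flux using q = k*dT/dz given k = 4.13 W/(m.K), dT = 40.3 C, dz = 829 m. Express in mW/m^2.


q = k * dT / dz * 1000
= 4.13 * 40.3 / 829 * 1000
= 0.200771 * 1000
= 200.7708 mW/m^2

200.7708


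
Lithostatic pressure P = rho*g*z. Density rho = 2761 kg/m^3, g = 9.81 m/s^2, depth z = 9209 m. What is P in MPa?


P = rho * g * z / 1e6
= 2761 * 9.81 * 9209 / 1e6
= 249429540.69 / 1e6
= 249.4295 MPa

249.4295


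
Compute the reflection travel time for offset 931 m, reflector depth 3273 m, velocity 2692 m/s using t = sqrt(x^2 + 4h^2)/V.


x^2 + 4h^2 = 931^2 + 4*3273^2 = 866761 + 42850116 = 43716877
sqrt(43716877) = 6611.8739
t = 6611.8739 / 2692 = 2.4561 s

2.4561


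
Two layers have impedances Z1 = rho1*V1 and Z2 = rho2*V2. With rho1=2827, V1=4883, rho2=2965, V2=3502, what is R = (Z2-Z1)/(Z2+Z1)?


Z1 = 2827 * 4883 = 13804241
Z2 = 2965 * 3502 = 10383430
R = (10383430 - 13804241) / (10383430 + 13804241) = -3420811 / 24187671 = -0.1414

-0.1414


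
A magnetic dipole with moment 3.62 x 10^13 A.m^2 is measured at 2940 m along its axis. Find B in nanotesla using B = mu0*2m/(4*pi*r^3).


m = 3.62 x 10^13 = 36200000000000 A.m^2
2m = 72400000000000 A.m^2
r^3 = 2940^3 = 25412184000
B = (4pi*10^-7) * 72400000000000 / (4*pi * 25412184000) * 1e9
= 90980523.24796 / 319338922264.29 * 1e9
= 284902.7065 nT

284902.7065


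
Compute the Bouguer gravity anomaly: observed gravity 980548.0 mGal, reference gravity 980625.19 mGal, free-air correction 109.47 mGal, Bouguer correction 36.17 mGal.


BA = g_obs - g_ref + FAC - BC
= 980548.0 - 980625.19 + 109.47 - 36.17
= -3.89 mGal

-3.89


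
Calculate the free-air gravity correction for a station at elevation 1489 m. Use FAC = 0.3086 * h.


FAC = 0.3086 * h
= 0.3086 * 1489
= 459.5054 mGal

459.5054


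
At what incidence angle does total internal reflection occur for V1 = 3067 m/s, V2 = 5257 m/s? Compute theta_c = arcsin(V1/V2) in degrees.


V1/V2 = 3067/5257 = 0.583413
theta_c = arcsin(0.583413) = 35.6909 degrees

35.6909


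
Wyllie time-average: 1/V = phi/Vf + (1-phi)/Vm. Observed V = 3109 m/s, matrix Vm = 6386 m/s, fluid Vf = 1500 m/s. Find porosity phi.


1/V - 1/Vm = 1/3109 - 1/6386 = 0.00016505
1/Vf - 1/Vm = 1/1500 - 1/6386 = 0.00051007
phi = 0.00016505 / 0.00051007 = 0.3236

0.3236


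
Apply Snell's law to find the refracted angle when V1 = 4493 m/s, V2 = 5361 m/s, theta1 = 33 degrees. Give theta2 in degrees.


sin(theta1) = sin(33 deg) = 0.544639
sin(theta2) = V2/V1 * sin(theta1) = 5361/4493 * 0.544639 = 0.649858
theta2 = arcsin(0.649858) = 40.5309 degrees

40.5309


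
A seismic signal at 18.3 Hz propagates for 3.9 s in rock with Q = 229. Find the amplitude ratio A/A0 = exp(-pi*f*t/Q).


pi*f*t/Q = pi*18.3*3.9/229 = 0.979107
A/A0 = exp(-0.979107) = 0.375646

0.375646


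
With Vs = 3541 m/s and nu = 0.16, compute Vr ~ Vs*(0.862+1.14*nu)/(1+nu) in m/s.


Numerator factor = 0.862 + 1.14*0.16 = 1.0444
Denominator = 1 + 0.16 = 1.16
Vr = 3541 * 1.0444 / 1.16 = 3188.12 m/s

3188.12


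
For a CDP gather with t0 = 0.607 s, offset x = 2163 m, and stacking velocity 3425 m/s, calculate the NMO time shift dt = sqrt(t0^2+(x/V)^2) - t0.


x/Vnmo = 2163/3425 = 0.631533
(x/Vnmo)^2 = 0.398834
t0^2 = 0.368449
sqrt(0.368449 + 0.398834) = 0.875947
dt = 0.875947 - 0.607 = 0.268947

0.268947


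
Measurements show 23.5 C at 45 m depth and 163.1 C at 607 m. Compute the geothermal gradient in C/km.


dT = 163.1 - 23.5 = 139.6 C
dz = 607 - 45 = 562 m
gradient = dT/dz * 1000 = 139.6/562 * 1000 = 248.3986 C/km

248.3986


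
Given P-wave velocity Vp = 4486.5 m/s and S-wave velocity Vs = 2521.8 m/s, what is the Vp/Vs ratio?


Vp/Vs = 4486.5 / 2521.8
= 1.7791

1.7791


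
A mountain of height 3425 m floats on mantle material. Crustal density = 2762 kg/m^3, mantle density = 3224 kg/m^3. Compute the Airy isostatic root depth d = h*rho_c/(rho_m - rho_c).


rho_m - rho_c = 3224 - 2762 = 462
d = 3425 * 2762 / 462
= 9459850 / 462
= 20475.87 m

20475.87


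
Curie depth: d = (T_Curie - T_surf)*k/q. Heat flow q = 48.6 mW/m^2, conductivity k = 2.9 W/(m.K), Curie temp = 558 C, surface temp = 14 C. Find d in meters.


T_Curie - T_surf = 558 - 14 = 544 C
Convert q to W/m^2: 48.6 mW/m^2 = 0.0486 W/m^2
d = 544 * 2.9 / 0.0486 = 32460.91 m

32460.91


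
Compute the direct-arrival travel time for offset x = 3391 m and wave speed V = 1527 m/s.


t = x / V
= 3391 / 1527
= 2.2207 s

2.2207


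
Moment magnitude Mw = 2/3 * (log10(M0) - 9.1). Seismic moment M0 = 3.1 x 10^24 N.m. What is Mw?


log10(M0) = log10(3.1 x 10^24) = 24.4914
Mw = 2/3 * (24.4914 - 9.1)
= 2/3 * 15.3914
= 10.26

10.26


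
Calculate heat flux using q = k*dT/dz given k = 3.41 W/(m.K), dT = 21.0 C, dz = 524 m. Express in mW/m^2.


q = k * dT / dz * 1000
= 3.41 * 21.0 / 524 * 1000
= 0.13666 * 1000
= 136.6603 mW/m^2

136.6603


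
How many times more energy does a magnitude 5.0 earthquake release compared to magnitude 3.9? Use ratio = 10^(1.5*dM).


M2 - M1 = 5.0 - 3.9 = 1.1
1.5 * 1.1 = 1.65
ratio = 10^1.65 = 44.67

44.67


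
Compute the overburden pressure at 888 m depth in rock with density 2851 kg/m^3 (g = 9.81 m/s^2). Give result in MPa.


P = rho * g * z / 1e6
= 2851 * 9.81 * 888 / 1e6
= 24835859.28 / 1e6
= 24.8359 MPa

24.8359


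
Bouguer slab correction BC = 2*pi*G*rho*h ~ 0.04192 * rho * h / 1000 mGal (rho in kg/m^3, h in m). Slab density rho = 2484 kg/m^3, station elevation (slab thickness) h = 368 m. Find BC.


BC = 0.04192 * rho * h / 1000
= 0.04192 * 2484 * 368 / 1000
= 38.3196 mGal

38.3196


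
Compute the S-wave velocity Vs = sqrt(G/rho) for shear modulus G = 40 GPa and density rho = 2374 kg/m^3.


Convert G to Pa: G = 40e9 Pa
Compute G/rho = 40e9 / 2374 = 16849199.663
Vs = sqrt(16849199.663) = 4104.78 m/s

4104.78


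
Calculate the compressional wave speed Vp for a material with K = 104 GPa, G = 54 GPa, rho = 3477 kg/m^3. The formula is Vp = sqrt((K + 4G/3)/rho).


First compute the effective modulus:
K + 4G/3 = 104e9 + 4*54e9/3 = 176000000000.0 Pa
Then divide by density:
176000000000.0 / 3477 = 50618349.1516 Pa/(kg/m^3)
Take the square root:
Vp = sqrt(50618349.1516) = 7114.66 m/s

7114.66


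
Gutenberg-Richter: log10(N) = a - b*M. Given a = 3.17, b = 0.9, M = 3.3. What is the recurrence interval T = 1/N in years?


log10(N) = 3.17 - 0.9*3.3 = 0.2
N = 10^0.2 = 1.584893
T = 1/N = 1/1.584893 = 0.631 years

0.631


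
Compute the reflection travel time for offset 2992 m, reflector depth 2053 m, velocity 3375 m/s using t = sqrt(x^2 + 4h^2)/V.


x^2 + 4h^2 = 2992^2 + 4*2053^2 = 8952064 + 16859236 = 25811300
sqrt(25811300) = 5080.4823
t = 5080.4823 / 3375 = 1.5053 s

1.5053


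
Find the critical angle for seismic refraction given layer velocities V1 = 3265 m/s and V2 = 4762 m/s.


V1/V2 = 3265/4762 = 0.685636
theta_c = arcsin(0.685636) = 43.2857 degrees

43.2857


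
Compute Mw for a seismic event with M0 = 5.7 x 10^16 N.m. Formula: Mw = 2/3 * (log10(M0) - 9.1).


log10(M0) = log10(5.7 x 10^16) = 16.7559
Mw = 2/3 * (16.7559 - 9.1)
= 2/3 * 7.6559
= 5.1

5.1


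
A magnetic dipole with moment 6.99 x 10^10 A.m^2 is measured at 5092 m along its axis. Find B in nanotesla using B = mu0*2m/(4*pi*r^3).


m = 6.99 x 10^10 = 69900000000 A.m^2
2m = 139800000000 A.m^2
r^3 = 5092^3 = 132027738688
B = (4pi*10^-7) * 139800000000 / (4*pi * 132027738688) * 1e9
= 175677.861189 / 1659109495729.17 * 1e9
= 105.8868 nT

105.8868


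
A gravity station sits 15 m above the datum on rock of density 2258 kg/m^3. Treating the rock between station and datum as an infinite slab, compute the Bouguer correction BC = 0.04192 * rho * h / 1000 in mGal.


BC = 0.04192 * rho * h / 1000
= 0.04192 * 2258 * 15 / 1000
= 1.4198 mGal

1.4198


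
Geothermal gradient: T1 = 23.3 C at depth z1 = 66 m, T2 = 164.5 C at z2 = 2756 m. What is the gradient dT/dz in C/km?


dT = 164.5 - 23.3 = 141.2 C
dz = 2756 - 66 = 2690 m
gradient = dT/dz * 1000 = 141.2/2690 * 1000 = 52.4907 C/km

52.4907


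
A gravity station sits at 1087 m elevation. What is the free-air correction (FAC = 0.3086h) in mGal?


FAC = 0.3086 * h
= 0.3086 * 1087
= 335.4482 mGal

335.4482


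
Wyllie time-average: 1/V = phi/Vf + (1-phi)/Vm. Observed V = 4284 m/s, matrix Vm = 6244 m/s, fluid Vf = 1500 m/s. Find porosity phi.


1/V - 1/Vm = 1/4284 - 1/6244 = 7.327e-05
1/Vf - 1/Vm = 1/1500 - 1/6244 = 0.00050651
phi = 7.327e-05 / 0.00050651 = 0.1447

0.1447


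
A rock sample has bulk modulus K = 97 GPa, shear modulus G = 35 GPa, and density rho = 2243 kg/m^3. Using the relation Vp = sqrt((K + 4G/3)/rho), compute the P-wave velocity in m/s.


First compute the effective modulus:
K + 4G/3 = 97e9 + 4*35e9/3 = 143666666666.67 Pa
Then divide by density:
143666666666.67 / 2243 = 64051122.0092 Pa/(kg/m^3)
Take the square root:
Vp = sqrt(64051122.0092) = 8003.19 m/s

8003.19


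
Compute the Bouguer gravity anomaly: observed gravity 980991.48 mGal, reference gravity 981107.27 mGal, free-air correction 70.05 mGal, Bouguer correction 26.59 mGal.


BA = g_obs - g_ref + FAC - BC
= 980991.48 - 981107.27 + 70.05 - 26.59
= -72.33 mGal

-72.33


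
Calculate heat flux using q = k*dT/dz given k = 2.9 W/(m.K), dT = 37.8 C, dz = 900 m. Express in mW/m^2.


q = k * dT / dz * 1000
= 2.9 * 37.8 / 900 * 1000
= 0.1218 * 1000
= 121.8 mW/m^2

121.8


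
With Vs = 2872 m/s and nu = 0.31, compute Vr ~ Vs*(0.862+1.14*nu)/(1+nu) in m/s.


Numerator factor = 0.862 + 1.14*0.31 = 1.2154
Denominator = 1 + 0.31 = 1.31
Vr = 2872 * 1.2154 / 1.31 = 2664.6 m/s

2664.6


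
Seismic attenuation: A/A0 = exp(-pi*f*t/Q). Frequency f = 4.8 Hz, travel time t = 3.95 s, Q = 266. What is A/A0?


pi*f*t/Q = pi*4.8*3.95/266 = 0.223927
A/A0 = exp(-0.223927) = 0.799373

0.799373


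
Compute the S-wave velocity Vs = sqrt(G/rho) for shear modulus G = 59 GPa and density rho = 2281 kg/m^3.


Convert G to Pa: G = 59e9 Pa
Compute G/rho = 59e9 / 2281 = 25865848.3121
Vs = sqrt(25865848.3121) = 5085.85 m/s

5085.85


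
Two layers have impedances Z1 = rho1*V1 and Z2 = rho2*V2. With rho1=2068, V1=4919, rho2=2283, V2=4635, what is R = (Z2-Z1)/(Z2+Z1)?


Z1 = 2068 * 4919 = 10172492
Z2 = 2283 * 4635 = 10581705
R = (10581705 - 10172492) / (10581705 + 10172492) = 409213 / 20754197 = 0.0197

0.0197


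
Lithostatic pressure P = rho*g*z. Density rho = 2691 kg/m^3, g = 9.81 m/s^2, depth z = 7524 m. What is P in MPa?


P = rho * g * z / 1e6
= 2691 * 9.81 * 7524 / 1e6
= 198623894.04 / 1e6
= 198.6239 MPa

198.6239


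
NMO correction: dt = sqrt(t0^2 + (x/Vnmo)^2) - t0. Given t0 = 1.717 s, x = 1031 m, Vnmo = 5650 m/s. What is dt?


x/Vnmo = 1031/5650 = 0.182478
(x/Vnmo)^2 = 0.033298
t0^2 = 2.948089
sqrt(2.948089 + 0.033298) = 1.726669
dt = 1.726669 - 1.717 = 0.009669

0.009669


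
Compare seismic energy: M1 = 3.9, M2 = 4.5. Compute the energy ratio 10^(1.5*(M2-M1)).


M2 - M1 = 4.5 - 3.9 = 0.6
1.5 * 0.6 = 0.9
ratio = 10^0.9 = 7.94

7.94


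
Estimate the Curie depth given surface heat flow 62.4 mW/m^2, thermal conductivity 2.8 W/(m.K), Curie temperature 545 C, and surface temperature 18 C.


T_Curie - T_surf = 545 - 18 = 527 C
Convert q to W/m^2: 62.4 mW/m^2 = 0.0624 W/m^2
d = 527 * 2.8 / 0.0624 = 23647.44 m

23647.44


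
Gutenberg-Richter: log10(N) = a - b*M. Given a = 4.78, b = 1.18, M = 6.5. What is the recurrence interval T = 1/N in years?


log10(N) = 4.78 - 1.18*6.5 = -2.89
N = 10^-2.89 = 0.001288
T = 1/N = 1/0.001288 = 776.2471 years

776.2471


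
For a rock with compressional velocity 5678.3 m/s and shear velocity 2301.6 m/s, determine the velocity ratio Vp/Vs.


Vp/Vs = 5678.3 / 2301.6
= 2.4671

2.4671


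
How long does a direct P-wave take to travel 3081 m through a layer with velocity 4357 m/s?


t = x / V
= 3081 / 4357
= 0.7071 s

0.7071


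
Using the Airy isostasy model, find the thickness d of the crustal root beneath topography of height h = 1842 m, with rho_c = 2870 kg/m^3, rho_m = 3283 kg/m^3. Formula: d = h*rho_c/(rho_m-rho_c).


rho_m - rho_c = 3283 - 2870 = 413
d = 1842 * 2870 / 413
= 5286540 / 413
= 12800.34 m

12800.34


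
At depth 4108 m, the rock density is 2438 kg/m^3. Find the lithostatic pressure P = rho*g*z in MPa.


P = rho * g * z / 1e6
= 2438 * 9.81 * 4108 / 1e6
= 98250132.24 / 1e6
= 98.2501 MPa

98.2501


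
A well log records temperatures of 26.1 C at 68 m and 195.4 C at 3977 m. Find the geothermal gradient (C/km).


dT = 195.4 - 26.1 = 169.3 C
dz = 3977 - 68 = 3909 m
gradient = dT/dz * 1000 = 169.3/3909 * 1000 = 43.3103 C/km

43.3103


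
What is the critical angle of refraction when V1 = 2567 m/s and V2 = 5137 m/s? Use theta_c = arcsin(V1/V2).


V1/V2 = 2567/5137 = 0.499708
theta_c = arcsin(0.499708) = 29.9807 degrees

29.9807


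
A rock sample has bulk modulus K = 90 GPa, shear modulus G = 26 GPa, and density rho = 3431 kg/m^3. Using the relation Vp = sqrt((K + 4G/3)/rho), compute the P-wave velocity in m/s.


First compute the effective modulus:
K + 4G/3 = 90e9 + 4*26e9/3 = 124666666666.67 Pa
Then divide by density:
124666666666.67 / 3431 = 36335373.5548 Pa/(kg/m^3)
Take the square root:
Vp = sqrt(36335373.5548) = 6027.88 m/s

6027.88


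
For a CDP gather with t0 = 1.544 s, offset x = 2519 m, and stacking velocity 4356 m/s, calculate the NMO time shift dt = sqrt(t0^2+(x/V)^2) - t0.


x/Vnmo = 2519/4356 = 0.578283
(x/Vnmo)^2 = 0.334411
t0^2 = 2.383936
sqrt(2.383936 + 0.334411) = 1.648741
dt = 1.648741 - 1.544 = 0.104741

0.104741


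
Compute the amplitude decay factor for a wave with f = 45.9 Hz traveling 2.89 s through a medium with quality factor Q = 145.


pi*f*t/Q = pi*45.9*2.89/145 = 2.874037
A/A0 = exp(-2.874037) = 0.05647

0.05647


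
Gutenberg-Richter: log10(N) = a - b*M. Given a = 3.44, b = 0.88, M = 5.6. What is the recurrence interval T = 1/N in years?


log10(N) = 3.44 - 0.88*5.6 = -1.488
N = 10^-1.488 = 0.032509
T = 1/N = 1/0.032509 = 30.761 years

30.761


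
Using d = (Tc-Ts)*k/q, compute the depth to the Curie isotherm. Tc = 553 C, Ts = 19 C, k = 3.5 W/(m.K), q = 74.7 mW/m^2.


T_Curie - T_surf = 553 - 19 = 534 C
Convert q to W/m^2: 74.7 mW/m^2 = 0.0747 W/m^2
d = 534 * 3.5 / 0.0747 = 25020.08 m

25020.08


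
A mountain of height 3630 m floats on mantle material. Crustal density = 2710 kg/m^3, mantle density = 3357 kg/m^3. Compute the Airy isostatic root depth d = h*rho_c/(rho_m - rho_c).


rho_m - rho_c = 3357 - 2710 = 647
d = 3630 * 2710 / 647
= 9837300 / 647
= 15204.48 m

15204.48


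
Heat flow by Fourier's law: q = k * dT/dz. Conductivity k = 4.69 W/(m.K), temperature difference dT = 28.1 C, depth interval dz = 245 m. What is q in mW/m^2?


q = k * dT / dz * 1000
= 4.69 * 28.1 / 245 * 1000
= 0.537914 * 1000
= 537.9143 mW/m^2

537.9143


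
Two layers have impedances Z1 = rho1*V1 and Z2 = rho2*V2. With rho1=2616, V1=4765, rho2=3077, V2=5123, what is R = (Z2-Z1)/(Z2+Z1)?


Z1 = 2616 * 4765 = 12465240
Z2 = 3077 * 5123 = 15763471
R = (15763471 - 12465240) / (15763471 + 12465240) = 3298231 / 28228711 = 0.1168

0.1168


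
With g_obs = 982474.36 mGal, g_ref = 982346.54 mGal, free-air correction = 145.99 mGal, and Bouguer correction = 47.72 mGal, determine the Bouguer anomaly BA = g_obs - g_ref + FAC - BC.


BA = g_obs - g_ref + FAC - BC
= 982474.36 - 982346.54 + 145.99 - 47.72
= 226.09 mGal

226.09


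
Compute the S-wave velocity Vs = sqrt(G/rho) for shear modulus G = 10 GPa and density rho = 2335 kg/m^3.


Convert G to Pa: G = 10e9 Pa
Compute G/rho = 10e9 / 2335 = 4282655.2463
Vs = sqrt(4282655.2463) = 2069.46 m/s

2069.46


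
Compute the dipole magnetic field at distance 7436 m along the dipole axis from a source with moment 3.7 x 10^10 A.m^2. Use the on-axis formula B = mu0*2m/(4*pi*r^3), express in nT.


m = 3.7 x 10^10 = 37000000000 A.m^2
2m = 74000000000 A.m^2
r^3 = 7436^3 = 411166897856
B = (4pi*10^-7) * 74000000000 / (4*pi * 411166897856) * 1e9
= 92991.142546 / 5166875622814.86 * 1e9
= 17.9976 nT

17.9976


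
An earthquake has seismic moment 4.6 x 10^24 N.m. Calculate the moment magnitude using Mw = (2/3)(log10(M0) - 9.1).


log10(M0) = log10(4.6 x 10^24) = 24.6628
Mw = 2/3 * (24.6628 - 9.1)
= 2/3 * 15.5628
= 10.38

10.38


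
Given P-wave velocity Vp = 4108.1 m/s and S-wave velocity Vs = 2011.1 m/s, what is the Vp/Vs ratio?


Vp/Vs = 4108.1 / 2011.1
= 2.0427

2.0427


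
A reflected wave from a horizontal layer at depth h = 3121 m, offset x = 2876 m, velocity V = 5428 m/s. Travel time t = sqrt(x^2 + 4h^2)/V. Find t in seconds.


x^2 + 4h^2 = 2876^2 + 4*3121^2 = 8271376 + 38962564 = 47233940
sqrt(47233940) = 6872.6953
t = 6872.6953 / 5428 = 1.2662 s

1.2662


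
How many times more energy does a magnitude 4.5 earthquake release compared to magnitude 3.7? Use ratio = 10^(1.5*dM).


M2 - M1 = 4.5 - 3.7 = 0.8
1.5 * 0.8 = 1.2
ratio = 10^1.2 = 15.85

15.85


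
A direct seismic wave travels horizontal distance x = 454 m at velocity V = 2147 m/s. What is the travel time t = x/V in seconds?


t = x / V
= 454 / 2147
= 0.2115 s

0.2115
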